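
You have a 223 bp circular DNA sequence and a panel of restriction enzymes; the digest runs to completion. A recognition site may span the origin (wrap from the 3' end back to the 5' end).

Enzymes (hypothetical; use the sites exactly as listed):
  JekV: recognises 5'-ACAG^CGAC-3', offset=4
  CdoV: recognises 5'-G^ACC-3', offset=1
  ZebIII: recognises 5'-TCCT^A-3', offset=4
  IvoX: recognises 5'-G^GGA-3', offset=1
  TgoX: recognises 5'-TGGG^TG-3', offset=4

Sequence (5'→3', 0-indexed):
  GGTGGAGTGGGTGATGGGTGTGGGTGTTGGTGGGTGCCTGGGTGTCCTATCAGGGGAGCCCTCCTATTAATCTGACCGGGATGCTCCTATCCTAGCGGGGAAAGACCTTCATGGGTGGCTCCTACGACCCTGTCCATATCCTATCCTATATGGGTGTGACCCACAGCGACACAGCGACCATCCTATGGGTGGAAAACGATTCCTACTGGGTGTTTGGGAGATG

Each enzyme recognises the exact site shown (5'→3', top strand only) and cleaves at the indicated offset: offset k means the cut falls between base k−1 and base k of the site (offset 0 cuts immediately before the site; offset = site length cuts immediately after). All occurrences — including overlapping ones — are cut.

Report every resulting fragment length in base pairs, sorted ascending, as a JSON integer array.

Scan for sites:
  JekV ACAGCGAC/4: at [162, 170] ⇒ [166, 174]
  CdoV GACC/1: at [73, 103, 125, 157, 175] ⇒ [74, 104, 126, 158, 176]
  ZebIII TCCTA/4: at [44, 61, 84, 89, 119, 138, 143, 180, 200] ⇒ [48, 65, 88, 93, 123, 142, 147, 184, 204]
  IvoX GGGA/1: at [53, 77, 97, 215] ⇒ [54, 78, 98, 216]
  TgoX TGGGTG/4: at [7, 14, 20, 30, 38, 111, 150, 185, 206, 221] ⇒ [2, 11, 18, 24, 34, 42, 115, 154, 189, 210]

Pooled cuts: [2, 11, 18, 24, 34, 42, 48, 54, 65, 74, 78, 88, 93, 98, 104, 115, 123, 126, 142, 147, 154, 158, 166, 174, 176, 184, 189, 204, 210, 216]

Fragment lengths:
  2→11: 9 bp
  11→18: 7 bp
  18→24: 6 bp
  24→34: 10 bp
  34→42: 8 bp
  42→48: 6 bp
  48→54: 6 bp
  54→65: 11 bp
  65→74: 9 bp
  74→78: 4 bp
  78→88: 10 bp
  88→93: 5 bp
  93→98: 5 bp
  98→104: 6 bp
  104→115: 11 bp
  115→123: 8 bp
  123→126: 3 bp
  126→142: 16 bp
  142→147: 5 bp
  147→154: 7 bp
  154→158: 4 bp
  158→166: 8 bp
  166→174: 8 bp
  174→176: 2 bp
  176→184: 8 bp
  184→189: 5 bp
  189→204: 15 bp
  204→210: 6 bp
  210→216: 6 bp
  216→2 (wrap): 223-216+2 = 9 bp

[2,3,4,4,5,5,5,5,6,6,6,6,6,6,7,7,8,8,8,8,8,9,9,9,10,10,11,11,15,16]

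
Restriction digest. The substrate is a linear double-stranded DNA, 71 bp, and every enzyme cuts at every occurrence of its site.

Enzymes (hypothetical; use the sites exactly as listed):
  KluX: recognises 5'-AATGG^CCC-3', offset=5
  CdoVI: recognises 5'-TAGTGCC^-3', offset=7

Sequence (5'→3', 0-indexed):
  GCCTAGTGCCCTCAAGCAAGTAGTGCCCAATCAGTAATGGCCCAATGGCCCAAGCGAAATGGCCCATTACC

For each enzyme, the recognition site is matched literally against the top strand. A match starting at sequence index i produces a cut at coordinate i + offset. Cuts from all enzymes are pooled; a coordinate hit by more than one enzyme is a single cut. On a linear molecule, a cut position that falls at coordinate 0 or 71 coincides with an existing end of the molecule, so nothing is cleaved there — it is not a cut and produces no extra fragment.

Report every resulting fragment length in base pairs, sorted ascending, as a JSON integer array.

[8,9,10,13,14,17]

Site scan:
  KluX AATGGCCC/5: at [35, 43, 57] ⇒ [40, 48, 62]
  CdoVI TAGTGCC/7: at [3, 20] ⇒ [10, 27]

Pooled cuts: [10, 27, 40, 48, 62]

Fragment lengths:
  [0,10): 10 bp
  [10,27): 17 bp
  [27,40): 13 bp
  [40,48): 8 bp
  [48,62): 14 bp
  [62,71): 9 bp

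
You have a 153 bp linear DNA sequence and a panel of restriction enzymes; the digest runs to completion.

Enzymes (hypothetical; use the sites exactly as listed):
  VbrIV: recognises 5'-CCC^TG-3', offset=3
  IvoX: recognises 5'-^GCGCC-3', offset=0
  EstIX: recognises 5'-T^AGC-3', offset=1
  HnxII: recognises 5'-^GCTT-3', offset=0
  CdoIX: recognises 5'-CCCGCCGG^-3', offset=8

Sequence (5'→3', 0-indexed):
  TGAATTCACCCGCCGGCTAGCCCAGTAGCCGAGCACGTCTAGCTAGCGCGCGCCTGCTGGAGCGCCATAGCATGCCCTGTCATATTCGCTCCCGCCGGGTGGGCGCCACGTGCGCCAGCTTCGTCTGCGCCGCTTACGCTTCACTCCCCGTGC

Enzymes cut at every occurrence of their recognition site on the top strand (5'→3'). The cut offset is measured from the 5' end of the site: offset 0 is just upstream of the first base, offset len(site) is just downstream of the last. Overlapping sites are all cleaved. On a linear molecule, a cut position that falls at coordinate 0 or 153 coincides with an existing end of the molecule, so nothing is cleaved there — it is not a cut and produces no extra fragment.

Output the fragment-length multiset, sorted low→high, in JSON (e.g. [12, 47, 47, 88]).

Scan for sites:
  VbrIV CCCTG/3: at [74] ⇒ [77]
  IvoX GCGCC/0: at [49, 61, 102, 111, 126] ⇒ [49, 61, 102, 111, 126]
  EstIX TAGC/1: at [17, 25, 39, 43, 67] ⇒ [18, 26, 40, 44, 68]
  HnxII GCTT/0: at [117, 131, 137] ⇒ [117, 131, 137]
  CdoIX CCCGCCGG/8: at [8, 90] ⇒ [16, 98]

All cut coordinates (distinct, sorted): [16, 18, 26, 40, 44, 49, 61, 68, 77, 98, 102, 111, 117, 126, 131, 137]

Fragment lengths:
  [0,16): 16 bp
  [16,18): 2 bp
  [18,26): 8 bp
  [26,40): 14 bp
  [40,44): 4 bp
  [44,49): 5 bp
  [49,61): 12 bp
  [61,68): 7 bp
  [68,77): 9 bp
  [77,98): 21 bp
  [98,102): 4 bp
  [102,111): 9 bp
  [111,117): 6 bp
  [117,126): 9 bp
  [126,131): 5 bp
  [131,137): 6 bp
  [137,153): 16 bp

[2,4,4,5,5,6,6,7,8,9,9,9,12,14,16,16,21]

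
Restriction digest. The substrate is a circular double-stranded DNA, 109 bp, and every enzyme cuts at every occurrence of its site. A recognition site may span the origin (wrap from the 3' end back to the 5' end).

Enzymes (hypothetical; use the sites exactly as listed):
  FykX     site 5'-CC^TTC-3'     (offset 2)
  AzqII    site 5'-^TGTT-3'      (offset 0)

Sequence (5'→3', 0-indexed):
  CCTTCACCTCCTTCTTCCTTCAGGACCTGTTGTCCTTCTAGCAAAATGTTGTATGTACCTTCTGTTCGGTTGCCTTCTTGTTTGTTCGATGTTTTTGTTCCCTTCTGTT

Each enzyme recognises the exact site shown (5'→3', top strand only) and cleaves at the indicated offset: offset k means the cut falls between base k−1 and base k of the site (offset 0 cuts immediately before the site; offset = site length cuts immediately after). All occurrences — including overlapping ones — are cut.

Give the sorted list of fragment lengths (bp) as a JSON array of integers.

Site scan:
  FykX (CCTTC, off=2): starts [0, 9, 16, 33, 57, 72, 100] → cuts [2, 11, 18, 35, 59, 74, 102]
  AzqII (TGTT, off=0): starts [27, 46, 62, 78, 82, 89, 95, 105] → cuts [27, 46, 62, 78, 82, 89, 95, 105]

Pooled cuts: [2, 11, 18, 27, 35, 46, 59, 62, 74, 78, 82, 89, 95, 102, 105]

Fragment lengths:
  2→11: 9 bp
  11→18: 7 bp
  18→27: 9 bp
  27→35: 8 bp
  35→46: 11 bp
  46→59: 13 bp
  59→62: 3 bp
  62→74: 12 bp
  74→78: 4 bp
  78→82: 4 bp
  82→89: 7 bp
  89→95: 6 bp
  95→102: 7 bp
  102→105: 3 bp
  105→2 (wrap): 109-105+2 = 6 bp

[3,3,4,4,6,6,7,7,7,8,9,9,11,12,13]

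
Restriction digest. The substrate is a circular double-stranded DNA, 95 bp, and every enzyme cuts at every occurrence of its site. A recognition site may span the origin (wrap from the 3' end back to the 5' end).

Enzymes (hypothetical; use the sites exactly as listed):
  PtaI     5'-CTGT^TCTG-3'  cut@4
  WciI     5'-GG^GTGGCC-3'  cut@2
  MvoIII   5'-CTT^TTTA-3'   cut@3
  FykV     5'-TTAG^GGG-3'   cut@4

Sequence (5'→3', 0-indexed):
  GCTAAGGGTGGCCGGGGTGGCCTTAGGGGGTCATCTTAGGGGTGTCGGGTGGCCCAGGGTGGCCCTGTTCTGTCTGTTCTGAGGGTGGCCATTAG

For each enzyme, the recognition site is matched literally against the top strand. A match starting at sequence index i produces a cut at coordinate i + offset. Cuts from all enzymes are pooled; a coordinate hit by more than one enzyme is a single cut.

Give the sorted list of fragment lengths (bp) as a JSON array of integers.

[7,9,9,9,10,10,10,13,18]

Site scan:
  PtaI (CTGTTCTG, off=4): starts [64, 73] → cuts [68, 77]
  WciI (GGGTGGCC, off=2): starts [5, 14, 46, 56, 82] → cuts [7, 16, 48, 58, 84]
  MvoIII (CTTTTTA, off=3): no sites
  FykV (TTAGGGG, off=4): starts [22, 35] → cuts [26, 39]

All cut coordinates (distinct, sorted): [7, 16, 26, 39, 48, 58, 68, 77, 84]

Fragments:
  7→16: 9 bp
  16→26: 10 bp
  26→39: 13 bp
  39→48: 9 bp
  48→58: 10 bp
  58→68: 10 bp
  68→77: 9 bp
  77→84: 7 bp
  84→7 (wrap): 95-84+7 = 18 bp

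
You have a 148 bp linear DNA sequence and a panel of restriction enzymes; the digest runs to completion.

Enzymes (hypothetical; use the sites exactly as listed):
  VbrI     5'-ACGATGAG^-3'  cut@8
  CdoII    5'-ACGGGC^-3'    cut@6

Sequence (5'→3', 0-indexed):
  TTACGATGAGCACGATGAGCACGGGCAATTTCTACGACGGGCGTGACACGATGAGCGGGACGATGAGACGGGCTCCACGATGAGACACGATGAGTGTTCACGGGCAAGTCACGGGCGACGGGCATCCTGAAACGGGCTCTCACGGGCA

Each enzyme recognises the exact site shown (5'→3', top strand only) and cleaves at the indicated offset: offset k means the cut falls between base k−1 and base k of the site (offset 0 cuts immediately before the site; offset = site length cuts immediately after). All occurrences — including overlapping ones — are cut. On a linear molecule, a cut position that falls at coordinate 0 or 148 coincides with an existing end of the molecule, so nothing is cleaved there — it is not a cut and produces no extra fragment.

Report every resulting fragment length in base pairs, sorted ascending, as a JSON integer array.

Scan for sites:
  VbrI (ACGATGAG, off=8): starts [2, 11, 47, 59, 76, 86] → cuts [10, 19, 55, 67, 84, 94]
  CdoII (ACGGGC, off=6): starts [20, 36, 67, 99, 110, 117, 131, 141] → cuts [26, 42, 73, 105, 116, 123, 137, 147]

Pooled cuts: [10, 19, 26, 42, 55, 67, 73, 84, 94, 105, 116, 123, 137, 147]

Fragment lengths:
  [0,10): 10 bp
  [10,19): 9 bp
  [19,26): 7 bp
  [26,42): 16 bp
  [42,55): 13 bp
  [55,67): 12 bp
  [67,73): 6 bp
  [73,84): 11 bp
  [84,94): 10 bp
  [94,105): 11 bp
  [105,116): 11 bp
  [116,123): 7 bp
  [123,137): 14 bp
  [137,147): 10 bp
  [147,148): 1 bp

[1,6,7,7,9,10,10,10,11,11,11,12,13,14,16]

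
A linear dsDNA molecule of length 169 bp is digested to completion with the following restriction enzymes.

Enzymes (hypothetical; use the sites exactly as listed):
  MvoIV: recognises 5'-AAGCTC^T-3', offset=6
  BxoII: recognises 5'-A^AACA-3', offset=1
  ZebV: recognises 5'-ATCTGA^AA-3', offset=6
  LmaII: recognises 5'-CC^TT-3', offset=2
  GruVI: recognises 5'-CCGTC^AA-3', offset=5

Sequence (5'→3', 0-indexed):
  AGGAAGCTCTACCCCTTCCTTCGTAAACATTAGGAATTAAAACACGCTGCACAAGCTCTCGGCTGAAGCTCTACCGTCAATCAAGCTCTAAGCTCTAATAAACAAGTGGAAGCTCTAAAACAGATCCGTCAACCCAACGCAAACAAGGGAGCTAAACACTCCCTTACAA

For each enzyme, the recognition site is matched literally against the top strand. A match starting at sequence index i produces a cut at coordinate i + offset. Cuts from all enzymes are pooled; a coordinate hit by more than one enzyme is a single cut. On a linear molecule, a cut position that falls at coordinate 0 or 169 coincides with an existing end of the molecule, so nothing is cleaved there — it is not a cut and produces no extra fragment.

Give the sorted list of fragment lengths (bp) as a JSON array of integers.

Scan for sites:
  MvoIV AAGCTCT/6: at [3, 52, 65, 82, 89, 109] ⇒ [9, 58, 71, 88, 95, 115]
  BxoII AAACA/1: at [24, 39, 99, 117, 140, 153] ⇒ [25, 40, 100, 118, 141, 154]
  ZebV (ATCTGAAA, off=6): no sites
  LmaII CCTT/2: at [13, 17, 161] ⇒ [15, 19, 163]
  GruVI CCGTCAA/5: at [73, 125] ⇒ [78, 130]

Pooled cuts: [9, 15, 19, 25, 40, 58, 71, 78, 88, 95, 100, 115, 118, 130, 141, 154, 163]

Fragment lengths:
  [0,9): 9 bp
  [9,15): 6 bp
  [15,19): 4 bp
  [19,25): 6 bp
  [25,40): 15 bp
  [40,58): 18 bp
  [58,71): 13 bp
  [71,78): 7 bp
  [78,88): 10 bp
  [88,95): 7 bp
  [95,100): 5 bp
  [100,115): 15 bp
  [115,118): 3 bp
  [118,130): 12 bp
  [130,141): 11 bp
  [141,154): 13 bp
  [154,163): 9 bp
  [163,169): 6 bp

[3,4,5,6,6,6,7,7,9,9,10,11,12,13,13,15,15,18]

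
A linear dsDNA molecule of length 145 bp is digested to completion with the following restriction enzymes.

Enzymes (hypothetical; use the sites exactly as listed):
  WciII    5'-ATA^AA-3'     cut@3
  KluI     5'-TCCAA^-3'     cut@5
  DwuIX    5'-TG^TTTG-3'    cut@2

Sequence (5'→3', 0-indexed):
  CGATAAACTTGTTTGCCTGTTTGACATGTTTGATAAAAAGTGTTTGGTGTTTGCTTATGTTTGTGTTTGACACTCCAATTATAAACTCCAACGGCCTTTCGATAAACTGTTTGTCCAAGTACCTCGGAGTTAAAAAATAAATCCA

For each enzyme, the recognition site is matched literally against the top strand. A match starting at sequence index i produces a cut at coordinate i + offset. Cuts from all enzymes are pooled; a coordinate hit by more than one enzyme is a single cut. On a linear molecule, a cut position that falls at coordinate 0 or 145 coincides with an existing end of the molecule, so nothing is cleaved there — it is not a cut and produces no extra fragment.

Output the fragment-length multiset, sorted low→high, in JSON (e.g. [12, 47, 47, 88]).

Scan for sites:
  WciII ATAAA/3: at [2, 32, 80, 101, 136] ⇒ [5, 35, 83, 104, 139]
  KluI TCCAA/5: at [73, 86, 113] ⇒ [78, 91, 118]
  DwuIX TGTTTG/2: at [9, 17, 26, 40, 47, 57, 63, 107] ⇒ [11, 19, 28, 42, 49, 59, 65, 109]

Pooled cuts: [5, 11, 19, 28, 35, 42, 49, 59, 65, 78, 83, 91, 104, 109, 118, 139]

Fragment lengths:
  [0,5): 5 bp
  [5,11): 6 bp
  [11,19): 8 bp
  [19,28): 9 bp
  [28,35): 7 bp
  [35,42): 7 bp
  [42,49): 7 bp
  [49,59): 10 bp
  [59,65): 6 bp
  [65,78): 13 bp
  [78,83): 5 bp
  [83,91): 8 bp
  [91,104): 13 bp
  [104,109): 5 bp
  [109,118): 9 bp
  [118,139): 21 bp
  [139,145): 6 bp

[5,5,5,6,6,6,7,7,7,8,8,9,9,10,13,13,21]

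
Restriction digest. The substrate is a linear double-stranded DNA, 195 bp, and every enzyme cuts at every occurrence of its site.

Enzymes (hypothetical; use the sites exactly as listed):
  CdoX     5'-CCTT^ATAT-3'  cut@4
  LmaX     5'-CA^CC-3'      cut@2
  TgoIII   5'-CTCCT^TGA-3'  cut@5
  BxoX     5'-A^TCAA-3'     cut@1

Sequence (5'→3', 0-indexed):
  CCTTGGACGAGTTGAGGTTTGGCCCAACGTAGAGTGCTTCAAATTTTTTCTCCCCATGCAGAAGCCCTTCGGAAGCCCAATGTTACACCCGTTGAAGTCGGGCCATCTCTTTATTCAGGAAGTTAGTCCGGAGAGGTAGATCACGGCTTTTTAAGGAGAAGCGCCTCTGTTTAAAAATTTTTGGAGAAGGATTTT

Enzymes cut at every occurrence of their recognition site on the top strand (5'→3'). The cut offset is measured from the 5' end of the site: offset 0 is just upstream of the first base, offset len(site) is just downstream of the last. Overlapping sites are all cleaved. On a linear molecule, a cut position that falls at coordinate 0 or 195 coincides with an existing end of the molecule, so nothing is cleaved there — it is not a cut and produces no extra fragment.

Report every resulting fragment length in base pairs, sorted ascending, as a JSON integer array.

Site scan:
  CdoX (CCTTATAT, off=4): no sites
  LmaX (CACC, off=2): starts [85] → cuts [87]
  TgoIII (CTCCTTGA, off=5): no sites
  BxoX (ATCAA, off=1): no sites

Pooled cuts: [87]

Fragment lengths:
  [0,87): 87 bp
  [87,195): 108 bp

[87,108]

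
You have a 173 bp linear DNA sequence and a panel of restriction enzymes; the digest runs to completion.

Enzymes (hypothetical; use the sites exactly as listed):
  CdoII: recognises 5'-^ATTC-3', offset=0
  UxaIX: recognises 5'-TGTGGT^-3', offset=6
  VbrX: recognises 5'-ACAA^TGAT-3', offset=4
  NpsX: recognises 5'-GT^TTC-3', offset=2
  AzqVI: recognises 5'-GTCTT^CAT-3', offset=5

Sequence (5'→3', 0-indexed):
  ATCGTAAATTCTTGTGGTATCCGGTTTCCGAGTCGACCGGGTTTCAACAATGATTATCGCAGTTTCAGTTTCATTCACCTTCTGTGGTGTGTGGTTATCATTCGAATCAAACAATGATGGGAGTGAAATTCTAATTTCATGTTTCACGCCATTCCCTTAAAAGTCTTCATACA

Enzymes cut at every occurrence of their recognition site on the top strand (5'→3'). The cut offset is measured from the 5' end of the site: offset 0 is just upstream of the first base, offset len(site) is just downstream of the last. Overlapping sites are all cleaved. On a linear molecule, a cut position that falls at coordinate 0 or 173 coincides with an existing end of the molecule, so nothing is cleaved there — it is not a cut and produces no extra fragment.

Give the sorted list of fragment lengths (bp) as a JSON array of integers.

Scan for sites:
  CdoII (ATTC, off=0): starts [7, 72, 99, 127, 150] → cuts [7, 72, 99, 127, 150]
  UxaIX (TGTGGT, off=6): starts [12, 82, 89] → cuts [18, 88, 95]
  VbrX (ACAATGAT, off=4): starts [46, 110] → cuts [50, 114]
  NpsX (GTTTC, off=2): starts [23, 40, 61, 67, 140] → cuts [25, 42, 63, 69, 142]
  AzqVI (GTCTTCAT, off=5): starts [162] → cuts [167]

All cut coordinates (distinct, sorted): [7, 18, 25, 42, 50, 63, 69, 72, 88, 95, 99, 114, 127, 142, 150, 167]

Fragment lengths:
  [0,7): 7 bp
  [7,18): 11 bp
  [18,25): 7 bp
  [25,42): 17 bp
  [42,50): 8 bp
  [50,63): 13 bp
  [63,69): 6 bp
  [69,72): 3 bp
  [72,88): 16 bp
  [88,95): 7 bp
  [95,99): 4 bp
  [99,114): 15 bp
  [114,127): 13 bp
  [127,142): 15 bp
  [142,150): 8 bp
  [150,167): 17 bp
  [167,173): 6 bp

[3,4,6,6,7,7,7,8,8,11,13,13,15,15,16,17,17]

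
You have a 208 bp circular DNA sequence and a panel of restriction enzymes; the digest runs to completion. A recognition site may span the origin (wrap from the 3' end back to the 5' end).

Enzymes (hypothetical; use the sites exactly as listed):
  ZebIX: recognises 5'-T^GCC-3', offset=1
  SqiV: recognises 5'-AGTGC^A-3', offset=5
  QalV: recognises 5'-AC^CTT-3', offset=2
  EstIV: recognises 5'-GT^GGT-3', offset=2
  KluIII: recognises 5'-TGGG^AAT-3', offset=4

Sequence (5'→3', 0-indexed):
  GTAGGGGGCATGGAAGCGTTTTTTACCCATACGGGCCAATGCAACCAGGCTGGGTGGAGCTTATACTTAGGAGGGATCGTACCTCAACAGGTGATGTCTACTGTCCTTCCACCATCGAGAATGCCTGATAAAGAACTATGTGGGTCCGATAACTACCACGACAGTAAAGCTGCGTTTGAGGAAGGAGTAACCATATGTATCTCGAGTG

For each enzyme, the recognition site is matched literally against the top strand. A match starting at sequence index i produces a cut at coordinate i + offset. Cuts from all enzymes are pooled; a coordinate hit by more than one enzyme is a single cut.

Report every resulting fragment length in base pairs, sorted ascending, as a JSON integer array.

Site scan:
  ZebIX TGCC/1: at [121] ⇒ [122]
  SqiV (AGTGCA, off=5): no sites
  QalV (ACCTT, off=2): no sites
  EstIV GTGGT/2: at [205] ⇒ [207]
  KluIII (TGGGAAT, off=4): no sites

All cut coordinates (distinct, sorted): [122, 207]

Fragments:
  122→207: 85 bp
  207→122 (wrap): 208-207+122 = 123 bp

[85,123]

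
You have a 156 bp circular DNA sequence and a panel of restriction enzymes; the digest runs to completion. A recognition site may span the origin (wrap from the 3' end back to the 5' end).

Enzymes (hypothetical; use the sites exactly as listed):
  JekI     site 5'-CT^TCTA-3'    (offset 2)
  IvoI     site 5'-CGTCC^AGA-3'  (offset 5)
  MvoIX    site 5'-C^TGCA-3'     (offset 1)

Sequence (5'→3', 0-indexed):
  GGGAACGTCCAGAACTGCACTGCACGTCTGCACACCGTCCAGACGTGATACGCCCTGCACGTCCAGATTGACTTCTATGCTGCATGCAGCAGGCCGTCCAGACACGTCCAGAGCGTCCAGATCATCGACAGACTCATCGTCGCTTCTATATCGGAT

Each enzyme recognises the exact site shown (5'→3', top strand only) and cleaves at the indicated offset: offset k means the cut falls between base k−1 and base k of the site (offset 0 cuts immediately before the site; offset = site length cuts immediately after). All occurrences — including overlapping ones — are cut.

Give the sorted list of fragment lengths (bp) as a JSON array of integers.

[5,5,7,8,9,9,9,10,12,15,19,22,26]

Per-enzyme occurrences:
  JekI CTTCTA/2: at [71, 142] ⇒ [73, 144]
  IvoI CGTCCAGA/5: at [5, 35, 59, 94, 104, 113] ⇒ [10, 40, 64, 99, 109, 118]
  MvoIX CTGCA/1: at [14, 19, 27, 54, 79] ⇒ [15, 20, 28, 55, 80]

All cut coordinates (distinct, sorted): [10, 15, 20, 28, 40, 55, 64, 73, 80, 99, 109, 118, 144]

Fragment lengths:
  10→15: 5 bp
  15→20: 5 bp
  20→28: 8 bp
  28→40: 12 bp
  40→55: 15 bp
  55→64: 9 bp
  64→73: 9 bp
  73→80: 7 bp
  80→99: 19 bp
  99→109: 10 bp
  109→118: 9 bp
  118→144: 26 bp
  144→10 (wrap): 156-144+10 = 22 bp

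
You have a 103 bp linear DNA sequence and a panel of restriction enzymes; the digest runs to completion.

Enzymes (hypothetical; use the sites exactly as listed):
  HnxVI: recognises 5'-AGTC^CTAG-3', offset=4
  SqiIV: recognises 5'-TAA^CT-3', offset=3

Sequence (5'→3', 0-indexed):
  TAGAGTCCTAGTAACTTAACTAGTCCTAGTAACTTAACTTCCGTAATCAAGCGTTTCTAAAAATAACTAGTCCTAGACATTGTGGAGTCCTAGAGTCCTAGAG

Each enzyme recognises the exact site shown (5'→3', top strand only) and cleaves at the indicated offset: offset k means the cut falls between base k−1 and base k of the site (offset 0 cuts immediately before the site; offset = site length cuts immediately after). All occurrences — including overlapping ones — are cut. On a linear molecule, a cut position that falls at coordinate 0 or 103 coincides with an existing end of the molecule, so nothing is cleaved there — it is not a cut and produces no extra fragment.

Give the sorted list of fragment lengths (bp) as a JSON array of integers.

[5,5,6,6,6,7,7,7,8,17,29]

Site scan:
  HnxVI (AGTCCTAG, off=4): starts [3, 21, 68, 85, 93] → cuts [7, 25, 72, 89, 97]
  SqiIV (TAACT, off=3): starts [11, 16, 29, 34, 63] → cuts [14, 19, 32, 37, 66]

Pooled cuts: [7, 14, 19, 25, 32, 37, 66, 72, 89, 97]

Fragments:
  [0,7): 7 bp
  [7,14): 7 bp
  [14,19): 5 bp
  [19,25): 6 bp
  [25,32): 7 bp
  [32,37): 5 bp
  [37,66): 29 bp
  [66,72): 6 bp
  [72,89): 17 bp
  [89,97): 8 bp
  [97,103): 6 bp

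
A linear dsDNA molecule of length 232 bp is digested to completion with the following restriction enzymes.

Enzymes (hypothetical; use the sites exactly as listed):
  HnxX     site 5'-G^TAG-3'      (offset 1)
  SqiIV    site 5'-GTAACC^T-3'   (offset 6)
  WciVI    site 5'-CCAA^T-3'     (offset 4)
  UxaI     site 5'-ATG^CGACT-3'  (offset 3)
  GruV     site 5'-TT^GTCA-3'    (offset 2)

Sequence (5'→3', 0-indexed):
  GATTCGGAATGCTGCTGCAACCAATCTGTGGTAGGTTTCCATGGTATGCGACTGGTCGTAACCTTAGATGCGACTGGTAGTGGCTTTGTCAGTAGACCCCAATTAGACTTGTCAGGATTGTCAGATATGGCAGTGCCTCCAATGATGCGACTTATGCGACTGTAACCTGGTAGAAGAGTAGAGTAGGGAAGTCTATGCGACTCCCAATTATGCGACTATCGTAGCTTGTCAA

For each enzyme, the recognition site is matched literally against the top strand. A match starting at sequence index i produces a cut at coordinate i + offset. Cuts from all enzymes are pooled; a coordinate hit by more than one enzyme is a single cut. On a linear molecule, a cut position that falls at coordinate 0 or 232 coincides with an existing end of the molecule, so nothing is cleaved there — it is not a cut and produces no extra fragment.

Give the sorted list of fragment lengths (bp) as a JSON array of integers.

[3,5,5,5,5,5,6,7,7,7,8,8,9,9,9,10,10,10,11,14,15,17,23,24]

Site scan:
  HnxX GTAG/1: at [30, 76, 91, 169, 177, 182, 220] ⇒ [31, 77, 92, 170, 178, 183, 221]
  SqiIV GTAACCT/6: at [57, 161] ⇒ [63, 167]
  WciVI CCAAT/4: at [20, 98, 138, 203] ⇒ [24, 102, 142, 207]
  UxaI ATGCGACT/3: at [45, 67, 144, 153, 194, 209] ⇒ [48, 70, 147, 156, 197, 212]
  GruV TTGTCA/2: at [85, 108, 117, 225] ⇒ [87, 110, 119, 227]

Pooled cuts: [24, 31, 48, 63, 70, 77, 87, 92, 102, 110, 119, 142, 147, 156, 167, 170, 178, 183, 197, 207, 212, 221, 227]

Fragment lengths:
  [0,24): 24 bp
  [24,31): 7 bp
  [31,48): 17 bp
  [48,63): 15 bp
  [63,70): 7 bp
  [70,77): 7 bp
  [77,87): 10 bp
  [87,92): 5 bp
  [92,102): 10 bp
  [102,110): 8 bp
  [110,119): 9 bp
  [119,142): 23 bp
  [142,147): 5 bp
  [147,156): 9 bp
  [156,167): 11 bp
  [167,170): 3 bp
  [170,178): 8 bp
  [178,183): 5 bp
  [183,197): 14 bp
  [197,207): 10 bp
  [207,212): 5 bp
  [212,221): 9 bp
  [221,227): 6 bp
  [227,232): 5 bp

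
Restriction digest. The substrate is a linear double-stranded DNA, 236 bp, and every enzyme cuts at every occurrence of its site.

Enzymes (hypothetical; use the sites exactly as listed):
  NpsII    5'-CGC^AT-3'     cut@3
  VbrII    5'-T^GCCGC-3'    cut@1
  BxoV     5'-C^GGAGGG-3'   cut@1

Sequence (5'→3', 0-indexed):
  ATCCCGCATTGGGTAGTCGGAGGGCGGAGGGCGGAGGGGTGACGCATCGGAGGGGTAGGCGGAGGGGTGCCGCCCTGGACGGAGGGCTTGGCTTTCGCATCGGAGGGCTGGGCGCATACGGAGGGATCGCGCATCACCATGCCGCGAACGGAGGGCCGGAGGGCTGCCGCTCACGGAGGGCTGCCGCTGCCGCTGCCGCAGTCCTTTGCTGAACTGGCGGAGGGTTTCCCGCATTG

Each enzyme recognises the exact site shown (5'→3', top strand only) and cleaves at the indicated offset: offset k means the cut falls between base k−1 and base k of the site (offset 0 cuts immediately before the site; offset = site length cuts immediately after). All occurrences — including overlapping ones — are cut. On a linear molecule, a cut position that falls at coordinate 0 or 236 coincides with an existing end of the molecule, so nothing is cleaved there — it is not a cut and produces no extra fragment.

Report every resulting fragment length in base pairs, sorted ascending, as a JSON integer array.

Scan for sites:
  NpsII CGCAT/3: at [4, 42, 95, 112, 129, 229] ⇒ [7, 45, 98, 115, 132, 232]
  VbrII TGCCGC/1: at [67, 139, 164, 181, 187, 193] ⇒ [68, 140, 165, 182, 188, 194]
  BxoV CGGAGGG/1: at [17, 24, 31, 47, 59, 79, 100, 118, 148, 156, 173, 217] ⇒ [18, 25, 32, 48, 60, 80, 101, 119, 149, 157, 174, 218]

All cut coordinates (distinct, sorted): [7, 18, 25, 32, 45, 48, 60, 68, 80, 98, 101, 115, 119, 132, 140, 149, 157, 165, 174, 182, 188, 194, 218, 232]

Fragments:
  [0,7): 7 bp
  [7,18): 11 bp
  [18,25): 7 bp
  [25,32): 7 bp
  [32,45): 13 bp
  [45,48): 3 bp
  [48,60): 12 bp
  [60,68): 8 bp
  [68,80): 12 bp
  [80,98): 18 bp
  [98,101): 3 bp
  [101,115): 14 bp
  [115,119): 4 bp
  [119,132): 13 bp
  [132,140): 8 bp
  [140,149): 9 bp
  [149,157): 8 bp
  [157,165): 8 bp
  [165,174): 9 bp
  [174,182): 8 bp
  [182,188): 6 bp
  [188,194): 6 bp
  [194,218): 24 bp
  [218,232): 14 bp
  [232,236): 4 bp

[3,3,4,4,6,6,7,7,7,8,8,8,8,8,9,9,11,12,12,13,13,14,14,18,24]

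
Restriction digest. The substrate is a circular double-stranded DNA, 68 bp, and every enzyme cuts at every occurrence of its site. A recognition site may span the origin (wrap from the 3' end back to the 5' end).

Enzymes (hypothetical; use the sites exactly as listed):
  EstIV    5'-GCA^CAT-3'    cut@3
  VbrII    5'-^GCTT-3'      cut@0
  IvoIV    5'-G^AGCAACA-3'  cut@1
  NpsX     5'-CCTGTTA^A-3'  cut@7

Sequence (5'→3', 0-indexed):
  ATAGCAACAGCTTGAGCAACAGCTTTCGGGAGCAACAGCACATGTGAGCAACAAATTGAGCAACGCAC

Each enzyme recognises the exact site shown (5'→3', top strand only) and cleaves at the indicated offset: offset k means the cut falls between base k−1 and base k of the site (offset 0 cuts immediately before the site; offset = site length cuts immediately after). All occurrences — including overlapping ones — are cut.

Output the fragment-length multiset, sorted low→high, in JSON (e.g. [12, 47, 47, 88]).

Per-enzyme occurrences:
  EstIV (GCACAT, off=3): starts [37, 64] → cuts [40, 67]
  VbrII (GCTT, off=0): starts [9, 21] → cuts [9, 21]
  IvoIV (GAGCAACA, off=1): starts [13, 29, 45] → cuts [14, 30, 46]
  NpsX (CCTGTTAA, off=7): no sites

All cut coordinates (distinct, sorted): [9, 14, 21, 30, 40, 46, 67]

Fragments:
  9→14: 5 bp
  14→21: 7 bp
  21→30: 9 bp
  30→40: 10 bp
  40→46: 6 bp
  46→67: 21 bp
  67→9 (wrap): 68-67+9 = 10 bp

[5,6,7,9,10,10,21]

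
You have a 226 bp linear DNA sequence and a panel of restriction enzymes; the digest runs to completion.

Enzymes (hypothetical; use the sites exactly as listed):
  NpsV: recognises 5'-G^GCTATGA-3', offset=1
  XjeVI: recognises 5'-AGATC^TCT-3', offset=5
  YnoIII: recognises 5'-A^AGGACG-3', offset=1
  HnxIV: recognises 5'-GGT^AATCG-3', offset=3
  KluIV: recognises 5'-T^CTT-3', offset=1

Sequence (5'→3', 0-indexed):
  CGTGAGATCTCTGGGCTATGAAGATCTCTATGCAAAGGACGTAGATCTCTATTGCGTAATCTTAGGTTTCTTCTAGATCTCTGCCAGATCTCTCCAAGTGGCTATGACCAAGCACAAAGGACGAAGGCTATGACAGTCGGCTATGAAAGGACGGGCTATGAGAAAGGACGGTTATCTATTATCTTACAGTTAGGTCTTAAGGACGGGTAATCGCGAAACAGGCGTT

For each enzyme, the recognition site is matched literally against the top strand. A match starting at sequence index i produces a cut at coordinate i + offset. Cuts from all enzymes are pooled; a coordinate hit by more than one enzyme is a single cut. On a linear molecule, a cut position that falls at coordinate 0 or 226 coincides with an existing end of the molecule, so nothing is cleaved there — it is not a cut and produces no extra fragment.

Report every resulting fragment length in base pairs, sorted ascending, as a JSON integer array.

[4,5,7,8,9,9,9,9,9,10,10,10,11,12,12,13,13,13,17,18,18]

Scan for sites:
  NpsV (GGCTATGA, off=1): starts [13, 99, 125, 138, 153] → cuts [14, 100, 126, 139, 154]
  XjeVI (AGATCTCT, off=5): starts [4, 21, 42, 74, 85] → cuts [9, 26, 47, 79, 90]
  YnoIII (AAGGACG, off=1): starts [34, 116, 146, 163, 198] → cuts [35, 117, 147, 164, 199]
  HnxIV (GGTAATCG, off=3): starts [205] → cuts [208]
  KluIV (TCTT, off=1): starts [59, 68, 181, 194] → cuts [60, 69, 182, 195]

All cut coordinates (distinct, sorted): [9, 14, 26, 35, 47, 60, 69, 79, 90, 100, 117, 126, 139, 147, 154, 164, 182, 195, 199, 208]

Fragment lengths:
  [0,9): 9 bp
  [9,14): 5 bp
  [14,26): 12 bp
  [26,35): 9 bp
  [35,47): 12 bp
  [47,60): 13 bp
  [60,69): 9 bp
  [69,79): 10 bp
  [79,90): 11 bp
  [90,100): 10 bp
  [100,117): 17 bp
  [117,126): 9 bp
  [126,139): 13 bp
  [139,147): 8 bp
  [147,154): 7 bp
  [154,164): 10 bp
  [164,182): 18 bp
  [182,195): 13 bp
  [195,199): 4 bp
  [199,208): 9 bp
  [208,226): 18 bp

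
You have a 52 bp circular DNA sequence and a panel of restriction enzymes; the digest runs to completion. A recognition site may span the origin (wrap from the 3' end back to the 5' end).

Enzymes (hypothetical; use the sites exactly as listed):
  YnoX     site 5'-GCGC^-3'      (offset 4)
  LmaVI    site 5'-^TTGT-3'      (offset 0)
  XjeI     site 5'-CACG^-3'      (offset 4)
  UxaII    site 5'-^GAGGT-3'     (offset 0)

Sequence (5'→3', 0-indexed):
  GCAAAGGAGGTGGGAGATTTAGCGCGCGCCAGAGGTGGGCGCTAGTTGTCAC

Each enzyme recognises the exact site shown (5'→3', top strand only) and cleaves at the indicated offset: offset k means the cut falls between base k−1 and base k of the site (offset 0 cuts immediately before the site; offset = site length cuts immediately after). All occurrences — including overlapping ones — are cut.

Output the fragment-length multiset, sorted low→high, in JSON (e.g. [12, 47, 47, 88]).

Site scan:
  YnoX GCGC/4: at [21, 23, 25, 38] ⇒ [25, 27, 29, 42]
  LmaVI TTGT/0: at [45] ⇒ [45]
  XjeI CACG/4: at [49] ⇒ [1]
  UxaII GAGGT/0: at [6, 31] ⇒ [6, 31]

Pooled cuts: [1, 6, 25, 27, 29, 31, 42, 45]

Fragments:
  1→6: 5 bp
  6→25: 19 bp
  25→27: 2 bp
  27→29: 2 bp
  29→31: 2 bp
  31→42: 11 bp
  42→45: 3 bp
  45→1 (wrap): 52-45+1 = 8 bp

[2,2,2,3,5,8,11,19]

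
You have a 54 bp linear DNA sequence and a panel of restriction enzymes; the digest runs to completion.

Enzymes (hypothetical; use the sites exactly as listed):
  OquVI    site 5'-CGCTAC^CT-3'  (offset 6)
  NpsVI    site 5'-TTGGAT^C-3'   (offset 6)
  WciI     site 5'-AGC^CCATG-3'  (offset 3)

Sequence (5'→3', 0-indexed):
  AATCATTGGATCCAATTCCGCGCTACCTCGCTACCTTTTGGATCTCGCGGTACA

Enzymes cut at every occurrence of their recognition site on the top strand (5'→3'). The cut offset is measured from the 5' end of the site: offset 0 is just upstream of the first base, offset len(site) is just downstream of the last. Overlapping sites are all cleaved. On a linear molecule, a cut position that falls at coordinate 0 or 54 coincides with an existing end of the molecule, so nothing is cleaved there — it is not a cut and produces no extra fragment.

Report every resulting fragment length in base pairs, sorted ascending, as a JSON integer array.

[8,9,11,11,15]

Site scan:
  OquVI CGCTACCT/6: at [20, 28] ⇒ [26, 34]
  NpsVI TTGGATC/6: at [5, 37] ⇒ [11, 43]
  WciI (AGCCCATG, off=3): no sites

Pooled cuts: [11, 26, 34, 43]

Fragment lengths:
  [0,11): 11 bp
  [11,26): 15 bp
  [26,34): 8 bp
  [34,43): 9 bp
  [43,54): 11 bp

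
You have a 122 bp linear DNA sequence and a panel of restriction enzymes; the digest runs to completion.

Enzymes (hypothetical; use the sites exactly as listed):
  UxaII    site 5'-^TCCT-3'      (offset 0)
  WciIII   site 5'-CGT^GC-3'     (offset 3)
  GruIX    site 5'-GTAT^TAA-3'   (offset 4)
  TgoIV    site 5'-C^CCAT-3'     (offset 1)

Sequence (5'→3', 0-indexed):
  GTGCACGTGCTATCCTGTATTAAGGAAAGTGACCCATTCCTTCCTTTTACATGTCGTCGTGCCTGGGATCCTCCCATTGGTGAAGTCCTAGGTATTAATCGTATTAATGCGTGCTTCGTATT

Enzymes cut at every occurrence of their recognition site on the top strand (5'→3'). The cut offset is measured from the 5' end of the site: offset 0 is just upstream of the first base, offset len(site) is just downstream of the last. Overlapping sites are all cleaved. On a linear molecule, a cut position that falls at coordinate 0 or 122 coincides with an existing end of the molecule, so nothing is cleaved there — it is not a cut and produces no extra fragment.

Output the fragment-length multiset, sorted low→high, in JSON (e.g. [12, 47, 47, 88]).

[4,4,4,5,8,8,8,8,9,10,10,12,13,19]

Scan for sites:
  UxaII TCCT/0: at [12, 37, 41, 68, 85] ⇒ [12, 37, 41, 68, 85]
  WciIII CGTGC/3: at [5, 57, 109] ⇒ [8, 60, 112]
  GruIX GTATTAA/4: at [16, 91, 100] ⇒ [20, 95, 104]
  TgoIV CCCAT/1: at [32, 72] ⇒ [33, 73]

Pooled cuts: [8, 12, 20, 33, 37, 41, 60, 68, 73, 85, 95, 104, 112]

Fragment lengths:
  [0,8): 8 bp
  [8,12): 4 bp
  [12,20): 8 bp
  [20,33): 13 bp
  [33,37): 4 bp
  [37,41): 4 bp
  [41,60): 19 bp
  [60,68): 8 bp
  [68,73): 5 bp
  [73,85): 12 bp
  [85,95): 10 bp
  [95,104): 9 bp
  [104,112): 8 bp
  [112,122): 10 bp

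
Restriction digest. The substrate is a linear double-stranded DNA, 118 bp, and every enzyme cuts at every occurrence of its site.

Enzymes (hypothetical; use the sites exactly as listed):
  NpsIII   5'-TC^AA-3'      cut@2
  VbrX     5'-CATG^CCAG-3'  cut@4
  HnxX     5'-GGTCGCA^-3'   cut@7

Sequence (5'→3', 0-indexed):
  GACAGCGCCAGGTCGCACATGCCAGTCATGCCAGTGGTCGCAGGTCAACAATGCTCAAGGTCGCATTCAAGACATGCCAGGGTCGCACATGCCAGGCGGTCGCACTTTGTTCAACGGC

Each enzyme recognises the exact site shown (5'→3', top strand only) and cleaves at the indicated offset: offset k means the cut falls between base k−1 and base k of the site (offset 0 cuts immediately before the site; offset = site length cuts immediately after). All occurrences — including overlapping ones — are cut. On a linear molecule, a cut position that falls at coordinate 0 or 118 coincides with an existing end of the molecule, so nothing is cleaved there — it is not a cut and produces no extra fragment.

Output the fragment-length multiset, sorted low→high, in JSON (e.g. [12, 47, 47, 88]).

[3,4,4,4,6,8,8,9,9,10,11,12,13,17]

Per-enzyme occurrences:
  NpsIII TCAA/2: at [44, 54, 66, 110] ⇒ [46, 56, 68, 112]
  VbrX CATGCCAG/4: at [17, 26, 72, 87] ⇒ [21, 30, 76, 91]
  HnxX GGTCGCA/7: at [10, 35, 58, 80, 97] ⇒ [17, 42, 65, 87, 104]

All cut coordinates (distinct, sorted): [17, 21, 30, 42, 46, 56, 65, 68, 76, 87, 91, 104, 112]

Fragments:
  [0,17): 17 bp
  [17,21): 4 bp
  [21,30): 9 bp
  [30,42): 12 bp
  [42,46): 4 bp
  [46,56): 10 bp
  [56,65): 9 bp
  [65,68): 3 bp
  [68,76): 8 bp
  [76,87): 11 bp
  [87,91): 4 bp
  [91,104): 13 bp
  [104,112): 8 bp
  [112,118): 6 bp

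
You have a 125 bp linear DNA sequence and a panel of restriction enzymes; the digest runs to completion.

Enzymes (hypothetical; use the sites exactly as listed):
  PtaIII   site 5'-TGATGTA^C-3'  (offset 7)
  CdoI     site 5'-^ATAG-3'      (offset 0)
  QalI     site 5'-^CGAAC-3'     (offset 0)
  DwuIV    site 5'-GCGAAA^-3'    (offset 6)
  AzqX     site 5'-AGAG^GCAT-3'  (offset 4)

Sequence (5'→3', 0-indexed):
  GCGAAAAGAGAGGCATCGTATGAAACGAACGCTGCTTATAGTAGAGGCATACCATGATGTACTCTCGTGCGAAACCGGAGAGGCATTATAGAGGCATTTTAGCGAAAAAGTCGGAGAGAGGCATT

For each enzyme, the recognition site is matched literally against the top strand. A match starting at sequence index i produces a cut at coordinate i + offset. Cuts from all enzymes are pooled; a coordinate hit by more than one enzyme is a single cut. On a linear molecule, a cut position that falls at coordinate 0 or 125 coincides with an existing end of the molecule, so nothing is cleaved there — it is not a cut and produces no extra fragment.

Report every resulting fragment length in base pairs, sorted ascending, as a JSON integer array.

[5,5,6,6,6,8,9,12,13,13,13,14,15]

Per-enzyme occurrences:
  PtaIII TGATGTAC/7: at [54] ⇒ [61]
  CdoI ATAG/0: at [37, 87] ⇒ [37, 87]
  QalI CGAAC/0: at [25] ⇒ [25]
  DwuIV GCGAAA/6: at [0, 68, 101] ⇒ [6, 74, 107]
  AzqX AGAGGCAT/4: at [8, 42, 78, 89, 116] ⇒ [12, 46, 82, 93, 120]

Pooled cuts: [6, 12, 25, 37, 46, 61, 74, 82, 87, 93, 107, 120]

Fragment lengths:
  [0,6): 6 bp
  [6,12): 6 bp
  [12,25): 13 bp
  [25,37): 12 bp
  [37,46): 9 bp
  [46,61): 15 bp
  [61,74): 13 bp
  [74,82): 8 bp
  [82,87): 5 bp
  [87,93): 6 bp
  [93,107): 14 bp
  [107,120): 13 bp
  [120,125): 5 bp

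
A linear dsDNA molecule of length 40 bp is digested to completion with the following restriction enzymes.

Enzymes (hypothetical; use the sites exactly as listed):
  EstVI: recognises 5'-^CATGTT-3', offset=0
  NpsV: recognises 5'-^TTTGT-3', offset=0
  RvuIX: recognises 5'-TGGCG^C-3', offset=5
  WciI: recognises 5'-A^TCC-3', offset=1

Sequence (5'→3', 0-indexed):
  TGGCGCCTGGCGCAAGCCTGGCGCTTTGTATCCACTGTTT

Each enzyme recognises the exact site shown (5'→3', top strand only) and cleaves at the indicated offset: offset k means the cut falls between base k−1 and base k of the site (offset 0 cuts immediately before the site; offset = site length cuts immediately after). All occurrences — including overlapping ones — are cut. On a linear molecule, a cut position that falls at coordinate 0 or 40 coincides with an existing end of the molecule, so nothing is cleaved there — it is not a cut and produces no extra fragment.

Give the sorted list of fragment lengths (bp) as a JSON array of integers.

[1,5,6,7,10,11]

Scan for sites:
  EstVI (CATGTT, off=0): no sites
  NpsV (TTTGT, off=0): starts [24] → cuts [24]
  RvuIX (TGGCGC, off=5): starts [0, 7, 18] → cuts [5, 12, 23]
  WciI (ATCC, off=1): starts [29] → cuts [30]

Pooled cuts: [5, 12, 23, 24, 30]

Fragment lengths:
  [0,5): 5 bp
  [5,12): 7 bp
  [12,23): 11 bp
  [23,24): 1 bp
  [24,30): 6 bp
  [30,40): 10 bp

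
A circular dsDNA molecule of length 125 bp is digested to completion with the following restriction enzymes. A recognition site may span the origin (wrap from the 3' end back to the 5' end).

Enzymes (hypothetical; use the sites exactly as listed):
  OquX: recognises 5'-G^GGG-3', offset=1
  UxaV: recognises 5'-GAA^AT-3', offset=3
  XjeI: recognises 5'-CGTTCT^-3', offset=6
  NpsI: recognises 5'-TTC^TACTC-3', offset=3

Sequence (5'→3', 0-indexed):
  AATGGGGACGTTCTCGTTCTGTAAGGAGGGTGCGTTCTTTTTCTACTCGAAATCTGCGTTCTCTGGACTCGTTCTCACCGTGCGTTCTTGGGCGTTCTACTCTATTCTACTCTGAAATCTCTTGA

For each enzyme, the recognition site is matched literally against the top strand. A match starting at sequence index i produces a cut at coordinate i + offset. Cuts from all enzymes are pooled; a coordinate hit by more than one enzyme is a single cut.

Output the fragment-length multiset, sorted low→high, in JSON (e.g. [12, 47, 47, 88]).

[1,3,5,6,8,9,9,9,10,10,11,13,13,18]

Site scan:
  OquX GGGG/1: at [3] ⇒ [4]
  UxaV GAAAT/3: at [48, 113, 123] ⇒ [1, 51, 116]
  XjeI CGTTCT/6: at [8, 14, 32, 56, 69, 82, 92] ⇒ [14, 20, 38, 62, 75, 88, 98]
  NpsI TTCTACTC/3: at [40, 94, 104] ⇒ [43, 97, 107]

Pooled cuts: [1, 4, 14, 20, 38, 43, 51, 62, 75, 88, 97, 98, 107, 116]

Fragment lengths:
  1→4: 3 bp
  4→14: 10 bp
  14→20: 6 bp
  20→38: 18 bp
  38→43: 5 bp
  43→51: 8 bp
  51→62: 11 bp
  62→75: 13 bp
  75→88: 13 bp
  88→97: 9 bp
  97→98: 1 bp
  98→107: 9 bp
  107→116: 9 bp
  116→1 (wrap): 125-116+1 = 10 bp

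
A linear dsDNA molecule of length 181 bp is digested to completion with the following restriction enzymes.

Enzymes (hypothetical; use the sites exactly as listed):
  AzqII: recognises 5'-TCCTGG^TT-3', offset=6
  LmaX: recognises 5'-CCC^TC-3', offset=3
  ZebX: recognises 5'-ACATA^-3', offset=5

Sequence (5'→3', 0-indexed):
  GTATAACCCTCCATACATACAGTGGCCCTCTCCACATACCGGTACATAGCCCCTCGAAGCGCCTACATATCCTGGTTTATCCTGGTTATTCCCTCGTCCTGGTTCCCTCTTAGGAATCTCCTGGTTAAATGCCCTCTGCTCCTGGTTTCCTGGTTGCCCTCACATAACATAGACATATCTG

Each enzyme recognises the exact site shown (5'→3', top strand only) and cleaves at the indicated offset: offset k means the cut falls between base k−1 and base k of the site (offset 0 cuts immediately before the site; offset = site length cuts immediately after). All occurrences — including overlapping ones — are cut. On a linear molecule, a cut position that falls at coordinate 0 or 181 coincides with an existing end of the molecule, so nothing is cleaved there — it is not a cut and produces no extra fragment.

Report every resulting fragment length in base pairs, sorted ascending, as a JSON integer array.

Site scan:
  AzqII (TCCTGGTT, off=6): starts [69, 79, 96, 118, 139, 147] → cuts [75, 85, 102, 124, 145, 153]
  LmaX (CCCTC, off=3): starts [6, 25, 50, 90, 104, 131, 156] → cuts [9, 28, 53, 93, 107, 134, 159]
  ZebX (ACATA, off=5): starts [14, 33, 43, 64, 161, 166, 172] → cuts [19, 38, 48, 69, 166, 171, 177]

Pooled cuts: [9, 19, 28, 38, 48, 53, 69, 75, 85, 93, 102, 107, 124, 134, 145, 153, 159, 166, 171, 177]

Fragments:
  [0,9): 9 bp
  [9,19): 10 bp
  [19,28): 9 bp
  [28,38): 10 bp
  [38,48): 10 bp
  [48,53): 5 bp
  [53,69): 16 bp
  [69,75): 6 bp
  [75,85): 10 bp
  [85,93): 8 bp
  [93,102): 9 bp
  [102,107): 5 bp
  [107,124): 17 bp
  [124,134): 10 bp
  [134,145): 11 bp
  [145,153): 8 bp
  [153,159): 6 bp
  [159,166): 7 bp
  [166,171): 5 bp
  [171,177): 6 bp
  [177,181): 4 bp

[4,5,5,5,6,6,6,7,8,8,9,9,9,10,10,10,10,10,11,16,17]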